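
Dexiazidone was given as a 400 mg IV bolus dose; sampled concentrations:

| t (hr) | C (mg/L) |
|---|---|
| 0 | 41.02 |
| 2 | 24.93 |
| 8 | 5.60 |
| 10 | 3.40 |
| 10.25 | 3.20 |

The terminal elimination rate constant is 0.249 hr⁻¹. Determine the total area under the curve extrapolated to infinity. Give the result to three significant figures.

Trapezoidal AUC_0→10.25:
  [0→2]: (41.02+24.93)/2 × 2 = 65.95
  [2→8]: (24.93+5.60)/2 × 6 = 91.59
  [8→10]: (5.60+3.40)/2 × 2 = 9.0
  [10→10.25]: (3.40+3.20)/2 × 0.25 = 0.825
  Sum = 167.365 mg/L·hr
Extrapolated tail: C_last / k_e = 3.20 / 0.249 = 12.851
AUC_0→∞ = 167.365 + 12.851 = 180.216 mg/L·hr

AUC = 180 mg/L·hr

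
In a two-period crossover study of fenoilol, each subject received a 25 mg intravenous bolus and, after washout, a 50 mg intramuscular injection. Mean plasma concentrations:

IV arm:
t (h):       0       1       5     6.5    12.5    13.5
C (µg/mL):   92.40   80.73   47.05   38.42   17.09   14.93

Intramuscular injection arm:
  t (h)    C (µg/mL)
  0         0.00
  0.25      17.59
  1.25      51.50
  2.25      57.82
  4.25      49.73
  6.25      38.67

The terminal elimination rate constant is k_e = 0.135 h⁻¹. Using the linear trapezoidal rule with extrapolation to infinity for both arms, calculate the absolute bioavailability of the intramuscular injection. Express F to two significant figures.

Trapezoidal AUC_0→13.5 (IV):
  [0→1]: (92.40+80.73)/2 × 1 = 86.565
  [1→5]: (80.73+47.05)/2 × 4 = 255.56
  [5→6.5]: (47.05+38.42)/2 × 1.5 = 64.1025
  [6.5→12.5]: (38.42+17.09)/2 × 6 = 166.53
  [12.5→13.5]: (17.09+14.93)/2 × 1 = 16.01
  Sum = 588.7675 µg/mL·h
IV tail: 14.93/0.135 = 110.593; AUC_iv,0→∞ = 588.7675 + 110.593 = 699.3605 µg/mL·h
Trapezoidal AUC_0→6.25 (intramuscular injection):
  [0→0.25]: (0.00+17.59)/2 × 0.25 = 2.19875
  [0.25→1.25]: (17.59+51.50)/2 × 1 = 34.545
  [1.25→2.25]: (51.50+57.82)/2 × 1 = 54.66
  [2.25→4.25]: (57.82+49.73)/2 × 2 = 107.55
  [4.25→6.25]: (49.73+38.67)/2 × 2 = 88.4
  Sum = 287.35375 µg/mL·h
intramuscular injection tail: 38.67/0.135 = 286.444; AUC_ev,0→∞ = 287.35375 + 286.444 = 573.79775 µg/mL·h
F = (AUC_ev/D_ev)/(AUC_iv/D_iv) = (573.79775/50)/(699.3605/25) = 11.475955/27.97442 = 0.4102

F = 0.41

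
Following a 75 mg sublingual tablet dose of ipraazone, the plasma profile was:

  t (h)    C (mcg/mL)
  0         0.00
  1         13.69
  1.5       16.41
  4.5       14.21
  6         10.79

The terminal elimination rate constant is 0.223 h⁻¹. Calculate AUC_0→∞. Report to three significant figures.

AUC = 127 mcg/mL·h

Trapezoidal AUC_0→6:
  [0→1]: (0.00+13.69)/2 × 1 = 6.845
  [1→1.5]: (13.69+16.41)/2 × 0.5 = 7.525
  [1.5→4.5]: (16.41+14.21)/2 × 3 = 45.93
  [4.5→6]: (14.21+10.79)/2 × 1.5 = 18.75
  Sum = 79.05 mcg/mL·h
Extrapolated tail: C_last / k_e = 10.79 / 0.223 = 48.386
AUC_0→∞ = 79.05 + 48.386 = 127.436 mcg/mL·h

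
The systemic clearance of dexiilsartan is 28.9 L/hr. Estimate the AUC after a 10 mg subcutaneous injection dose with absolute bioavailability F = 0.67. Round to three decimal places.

AUC = 0.232 mg/L·hr

AUC_0→∞ = F × Dose / CL
        = 0.67 × 10 / 28.9 = 0.231834 mg/L·hr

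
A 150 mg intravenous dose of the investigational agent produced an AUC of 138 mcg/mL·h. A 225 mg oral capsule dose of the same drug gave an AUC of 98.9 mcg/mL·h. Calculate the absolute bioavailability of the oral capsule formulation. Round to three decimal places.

F = 0.478

F = (AUC_ev / D_ev) / (AUC_iv / D_iv)
  = (98.9/225) / (138/150)
  = 0.439556 / 0.92 = 0.4778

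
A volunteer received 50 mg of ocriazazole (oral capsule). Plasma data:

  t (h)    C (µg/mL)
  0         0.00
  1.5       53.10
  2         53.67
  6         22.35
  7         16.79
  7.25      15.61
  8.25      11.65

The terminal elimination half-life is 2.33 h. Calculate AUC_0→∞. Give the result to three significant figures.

AUC = 295 µg/mL·h

Trapezoidal AUC_0→8.25:
  [0→1.5]: (0.00+53.10)/2 × 1.5 = 39.825
  [1.5→2]: (53.10+53.67)/2 × 0.5 = 26.6925
  [2→6]: (53.67+22.35)/2 × 4 = 152.04
  [6→7]: (22.35+16.79)/2 × 1 = 19.57
  [7→7.25]: (16.79+15.61)/2 × 0.25 = 4.05
  [7.25→8.25]: (15.61+11.65)/2 × 1 = 13.63
  Sum = 255.8075 µg/mL·h
k_e = ln2 / t½ = 0.693147 / 2.33 = 0.2975 h^-1
Extrapolated tail: C_last / k_e = 11.65 / 0.2975 = 39.160
AUC_0→∞ = 255.8075 + 39.160 = 294.9675 µg/mL·h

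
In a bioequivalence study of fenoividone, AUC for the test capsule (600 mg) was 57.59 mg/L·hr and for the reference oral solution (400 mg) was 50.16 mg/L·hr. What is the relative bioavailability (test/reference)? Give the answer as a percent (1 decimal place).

F_rel = 76.5%

F_rel = (AUC_test/D_test) / (AUC_ref/D_ref)
      = (57.59/600) / (50.16/400)
      = 0.0959833 / 0.1254 = 0.7654 = 76.54%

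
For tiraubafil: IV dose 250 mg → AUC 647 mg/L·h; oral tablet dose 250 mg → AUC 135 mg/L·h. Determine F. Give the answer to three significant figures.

F = (AUC_ev / D_ev) / (AUC_iv / D_iv)
  = (135/250) / (647/250)
  = 0.54 / 2.588 = 0.2087

F = 0.209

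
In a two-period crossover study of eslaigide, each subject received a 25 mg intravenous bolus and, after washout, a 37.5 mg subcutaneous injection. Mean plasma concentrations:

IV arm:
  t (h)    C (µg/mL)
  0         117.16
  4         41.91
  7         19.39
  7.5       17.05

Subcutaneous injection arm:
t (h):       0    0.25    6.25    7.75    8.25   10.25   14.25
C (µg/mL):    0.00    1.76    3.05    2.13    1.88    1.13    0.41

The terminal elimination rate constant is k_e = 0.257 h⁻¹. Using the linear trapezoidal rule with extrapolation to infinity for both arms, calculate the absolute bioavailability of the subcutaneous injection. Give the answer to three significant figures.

F = 0.0374

Trapezoidal AUC_0→7.5 (IV):
  [0→4]: (117.16+41.91)/2 × 4 = 318.14
  [4→7]: (41.91+19.39)/2 × 3 = 91.95
  [7→7.5]: (19.39+17.05)/2 × 0.5 = 9.11
  Sum = 419.2 µg/mL·h
IV tail: 17.05/0.257 = 66.342; AUC_iv,0→∞ = 419.2 + 66.342 = 485.542 µg/mL·h
Trapezoidal AUC_0→14.25 (subcutaneous injection):
  [0→0.25]: (0.00+1.76)/2 × 0.25 = 0.22
  [0.25→6.25]: (1.76+3.05)/2 × 6 = 14.43
  [6.25→7.75]: (3.05+2.13)/2 × 1.5 = 3.885
  [7.75→8.25]: (2.13+1.88)/2 × 0.5 = 1.0025
  [8.25→10.25]: (1.88+1.13)/2 × 2 = 3.01
  [10.25→14.25]: (1.13+0.41)/2 × 4 = 3.08
  Sum = 25.6275 µg/mL·h
subcutaneous injection tail: 0.41/0.257 = 1.595; AUC_ev,0→∞ = 25.6275 + 1.595 = 27.2225 µg/mL·h
F = (AUC_ev/D_ev)/(AUC_iv/D_iv) = (27.2225/37.5)/(485.542/25) = 0.725933/19.42168 = 0.0374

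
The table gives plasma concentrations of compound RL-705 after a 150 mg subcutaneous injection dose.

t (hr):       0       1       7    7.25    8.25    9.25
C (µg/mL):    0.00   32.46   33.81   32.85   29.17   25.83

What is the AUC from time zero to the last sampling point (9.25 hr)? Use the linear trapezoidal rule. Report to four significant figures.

Trapezoidal AUC_0→9.25:
  [0→1]: (0.00+32.46)/2 × 1 = 16.23
  [1→7]: (32.46+33.81)/2 × 6 = 198.81
  [7→7.25]: (33.81+32.85)/2 × 0.25 = 8.3325
  [7.25→8.25]: (32.85+29.17)/2 × 1 = 31.01
  [8.25→9.25]: (29.17+25.83)/2 × 1 = 27.5
  Sum = 281.8825 µg/mL·hr

AUC = 281.9 µg/mL·hr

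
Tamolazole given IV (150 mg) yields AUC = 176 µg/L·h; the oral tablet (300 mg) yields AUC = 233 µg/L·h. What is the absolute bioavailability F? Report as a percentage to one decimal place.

F = (AUC_ev / D_ev) / (AUC_iv / D_iv)
  = (233/300) / (176/150)
  = 0.776667 / 1.17333 = 0.6619
  = 66.19%

F = 66.2%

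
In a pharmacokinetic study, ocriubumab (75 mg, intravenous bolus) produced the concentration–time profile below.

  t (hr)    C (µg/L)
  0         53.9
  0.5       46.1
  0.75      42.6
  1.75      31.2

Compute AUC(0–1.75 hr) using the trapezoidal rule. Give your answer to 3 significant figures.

Trapezoidal AUC_0→1.75:
  [0→0.5]: (53.9+46.1)/2 × 0.5 = 25.0
  [0.5→0.75]: (46.1+42.6)/2 × 0.25 = 11.0875
  [0.75→1.75]: (42.6+31.2)/2 × 1 = 36.9
  Sum = 72.9875 µg/L·hr

AUC = 73.0 µg/L·hr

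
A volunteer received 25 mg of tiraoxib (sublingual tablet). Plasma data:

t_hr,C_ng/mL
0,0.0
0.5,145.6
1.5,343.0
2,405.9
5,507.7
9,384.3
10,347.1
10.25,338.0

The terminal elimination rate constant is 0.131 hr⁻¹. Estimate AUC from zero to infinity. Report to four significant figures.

Trapezoidal AUC_0→10.25:
  [0→0.5]: (0.0+145.6)/2 × 0.5 = 36.4
  [0.5→1.5]: (145.6+343.0)/2 × 1 = 244.3
  [1.5→2]: (343.0+405.9)/2 × 0.5 = 187.225
  [2→5]: (405.9+507.7)/2 × 3 = 1370.4
  [5→9]: (507.7+384.3)/2 × 4 = 1784.0
  [9→10]: (384.3+347.1)/2 × 1 = 365.7
  [10→10.25]: (347.1+338.0)/2 × 0.25 = 85.6375
  Sum = 4073.6625 ng/mL·hr
Extrapolated tail: C_last / k_e = 338.0 / 0.131 = 2580.153
AUC_0→∞ = 4073.6625 + 2580.153 = 6653.8155 ng/mL·hr

AUC = 6654 ng/mL·hr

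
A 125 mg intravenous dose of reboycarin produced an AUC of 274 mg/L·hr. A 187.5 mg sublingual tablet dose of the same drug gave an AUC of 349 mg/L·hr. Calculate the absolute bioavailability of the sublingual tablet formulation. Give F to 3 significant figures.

F = (AUC_ev / D_ev) / (AUC_iv / D_iv)
  = (349/187.5) / (274/125)
  = 1.86133 / 2.192 = 0.8491

F = 0.849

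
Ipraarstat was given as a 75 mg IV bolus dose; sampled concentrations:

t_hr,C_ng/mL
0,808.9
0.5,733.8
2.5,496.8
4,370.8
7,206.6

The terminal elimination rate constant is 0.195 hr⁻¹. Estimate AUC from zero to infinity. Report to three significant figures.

Trapezoidal AUC_0→7:
  [0→0.5]: (808.9+733.8)/2 × 0.5 = 385.675
  [0.5→2.5]: (733.8+496.8)/2 × 2 = 1230.6
  [2.5→4]: (496.8+370.8)/2 × 1.5 = 650.7
  [4→7]: (370.8+206.6)/2 × 3 = 866.1
  Sum = 3133.075 ng/mL·hr
Extrapolated tail: C_last / k_e = 206.6 / 0.195 = 1059.487
AUC_0→∞ = 3133.075 + 1059.487 = 4192.562 ng/mL·hr

AUC = 4190 ng/mL·hr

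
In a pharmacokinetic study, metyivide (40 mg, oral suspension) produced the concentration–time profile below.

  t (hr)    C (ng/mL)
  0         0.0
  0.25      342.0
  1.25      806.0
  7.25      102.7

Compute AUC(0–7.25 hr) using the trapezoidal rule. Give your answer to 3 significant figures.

Trapezoidal AUC_0→7.25:
  [0→0.25]: (0.0+342.0)/2 × 0.25 = 42.75
  [0.25→1.25]: (342.0+806.0)/2 × 1 = 574.0
  [1.25→7.25]: (806.0+102.7)/2 × 6 = 2726.1
  Sum = 3342.85 ng/mL·hr

AUC = 3340 ng/mL·hr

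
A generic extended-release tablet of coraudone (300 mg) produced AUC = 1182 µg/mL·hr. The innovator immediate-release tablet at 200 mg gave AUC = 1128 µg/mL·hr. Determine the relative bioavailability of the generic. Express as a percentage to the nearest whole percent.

F_rel = (AUC_test/D_test) / (AUC_ref/D_ref)
      = (1182/300) / (1128/200)
      = 3.94 / 5.64 = 0.6986 = 69.86%

F_rel = 70%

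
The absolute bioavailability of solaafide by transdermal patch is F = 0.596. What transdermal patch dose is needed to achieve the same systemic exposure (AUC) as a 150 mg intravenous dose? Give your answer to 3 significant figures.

For equal systemic exposure: F × D_ev = D_iv
D_ev = D_iv / F = 150 / 0.596 = 251.678 mg

D_transdermal = 252 mg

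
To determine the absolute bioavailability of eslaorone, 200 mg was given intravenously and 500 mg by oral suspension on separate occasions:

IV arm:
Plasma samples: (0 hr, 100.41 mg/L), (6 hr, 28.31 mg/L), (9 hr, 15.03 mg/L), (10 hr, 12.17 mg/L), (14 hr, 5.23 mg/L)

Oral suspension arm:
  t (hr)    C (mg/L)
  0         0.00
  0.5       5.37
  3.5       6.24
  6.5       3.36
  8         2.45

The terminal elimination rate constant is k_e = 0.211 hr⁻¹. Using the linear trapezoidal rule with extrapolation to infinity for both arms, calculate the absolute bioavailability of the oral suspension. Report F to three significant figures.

F = 0.0375

Trapezoidal AUC_0→14 (IV):
  [0→6]: (100.41+28.31)/2 × 6 = 386.16
  [6→9]: (28.31+15.03)/2 × 3 = 65.01
  [9→10]: (15.03+12.17)/2 × 1 = 13.6
  [10→14]: (12.17+5.23)/2 × 4 = 34.8
  Sum = 499.57 mg/L·hr
IV tail: 5.23/0.211 = 24.787; AUC_iv,0→∞ = 499.57 + 24.787 = 524.357 mg/L·hr
Trapezoidal AUC_0→8 (oral suspension):
  [0→0.5]: (0.00+5.37)/2 × 0.5 = 1.3425
  [0.5→3.5]: (5.37+6.24)/2 × 3 = 17.415
  [3.5→6.5]: (6.24+3.36)/2 × 3 = 14.4
  [6.5→8]: (3.36+2.45)/2 × 1.5 = 4.3575
  Sum = 37.515 mg/L·hr
oral suspension tail: 2.45/0.211 = 11.611; AUC_ev,0→∞ = 37.515 + 11.611 = 49.126 mg/L·hr
F = (AUC_ev/D_ev)/(AUC_iv/D_iv) = (49.126/500)/(524.357/200) = 0.098252/2.621785 = 0.0375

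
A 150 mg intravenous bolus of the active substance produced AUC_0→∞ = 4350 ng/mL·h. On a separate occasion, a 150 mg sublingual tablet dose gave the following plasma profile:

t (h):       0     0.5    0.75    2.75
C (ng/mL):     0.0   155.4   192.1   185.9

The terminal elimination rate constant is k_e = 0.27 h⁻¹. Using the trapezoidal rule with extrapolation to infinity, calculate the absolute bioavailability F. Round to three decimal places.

F = 0.264

Trapezoidal AUC_0→2.75 (sublingual tablet):
  [0→0.5]: (0.0+155.4)/2 × 0.5 = 38.85
  [0.5→0.75]: (155.4+192.1)/2 × 0.25 = 43.4375
  [0.75→2.75]: (192.1+185.9)/2 × 2 = 378.0
  Sum = 460.2875 ng/mL·h
Tail: C_last/k_e = 185.9/0.27 = 688.519
AUC_0→∞ (sublingual tablet) = 460.2875 + 688.519 = 1148.8065 ng/mL·h
F = (AUC_ev/D_ev)/(AUC_iv/D_iv) = (1148.8065/150)/(4350/150) = 7.65871/29 = 0.2641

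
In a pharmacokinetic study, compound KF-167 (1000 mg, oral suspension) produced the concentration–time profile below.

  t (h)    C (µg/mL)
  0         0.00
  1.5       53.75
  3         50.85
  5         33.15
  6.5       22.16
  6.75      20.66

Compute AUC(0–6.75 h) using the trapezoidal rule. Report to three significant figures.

Trapezoidal AUC_0→6.75:
  [0→1.5]: (0.00+53.75)/2 × 1.5 = 40.3125
  [1.5→3]: (53.75+50.85)/2 × 1.5 = 78.45
  [3→5]: (50.85+33.15)/2 × 2 = 84.0
  [5→6.5]: (33.15+22.16)/2 × 1.5 = 41.4825
  [6.5→6.75]: (22.16+20.66)/2 × 0.25 = 5.3525
  Sum = 249.5975 µg/mL·h

AUC = 250 µg/mL·h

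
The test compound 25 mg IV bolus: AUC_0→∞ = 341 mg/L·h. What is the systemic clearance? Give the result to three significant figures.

CL = 0.0733 L/h

CL = Dose_iv / AUC_0→∞
   = 25 / 341 = 0.0733138 L/h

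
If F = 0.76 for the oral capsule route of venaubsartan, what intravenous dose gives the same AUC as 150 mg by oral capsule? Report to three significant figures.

D_iv = 114 mg

Systemic exposure from an extravascular dose = F × D_ev, so the equivalent IV dose is F × D_ev.
D_iv = F × D_ev = 0.76 × 150 = 114 mg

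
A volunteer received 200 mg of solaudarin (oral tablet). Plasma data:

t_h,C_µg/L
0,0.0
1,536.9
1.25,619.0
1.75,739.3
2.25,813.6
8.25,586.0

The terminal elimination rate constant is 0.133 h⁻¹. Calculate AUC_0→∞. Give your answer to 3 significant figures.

AUC = 9750 µg/L·h

Trapezoidal AUC_0→8.25:
  [0→1]: (0.0+536.9)/2 × 1 = 268.45
  [1→1.25]: (536.9+619.0)/2 × 0.25 = 144.4875
  [1.25→1.75]: (619.0+739.3)/2 × 0.5 = 339.575
  [1.75→2.25]: (739.3+813.6)/2 × 0.5 = 388.225
  [2.25→8.25]: (813.6+586.0)/2 × 6 = 4198.8
  Sum = 5339.5375 µg/L·h
Extrapolated tail: C_last / k_e = 586.0 / 0.133 = 4406.015
AUC_0→∞ = 5339.5375 + 4406.015 = 9745.5525 µg/L·h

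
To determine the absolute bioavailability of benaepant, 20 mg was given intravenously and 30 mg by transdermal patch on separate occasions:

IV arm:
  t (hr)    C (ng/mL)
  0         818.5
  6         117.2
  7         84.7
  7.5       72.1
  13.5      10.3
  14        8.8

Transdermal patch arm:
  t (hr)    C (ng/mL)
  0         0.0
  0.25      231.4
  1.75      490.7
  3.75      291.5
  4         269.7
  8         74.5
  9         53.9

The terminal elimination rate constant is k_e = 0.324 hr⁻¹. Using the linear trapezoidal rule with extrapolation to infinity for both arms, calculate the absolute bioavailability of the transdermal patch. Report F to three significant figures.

F = 0.484

Trapezoidal AUC_0→14 (IV):
  [0→6]: (818.5+117.2)/2 × 6 = 2807.1
  [6→7]: (117.2+84.7)/2 × 1 = 100.95
  [7→7.5]: (84.7+72.1)/2 × 0.5 = 39.2
  [7.5→13.5]: (72.1+10.3)/2 × 6 = 247.2
  [13.5→14]: (10.3+8.8)/2 × 0.5 = 4.775
  Sum = 3199.225 ng/mL·hr
IV tail: 8.8/0.324 = 27.160; AUC_iv,0→∞ = 3199.225 + 27.160 = 3226.385 ng/mL·hr
Trapezoidal AUC_0→9 (transdermal patch):
  [0→0.25]: (0.0+231.4)/2 × 0.25 = 28.925
  [0.25→1.75]: (231.4+490.7)/2 × 1.5 = 541.575
  [1.75→3.75]: (490.7+291.5)/2 × 2 = 782.2
  [3.75→4]: (291.5+269.7)/2 × 0.25 = 70.15
  [4→8]: (269.7+74.5)/2 × 4 = 688.4
  [8→9]: (74.5+53.9)/2 × 1 = 64.2
  Sum = 2175.45 ng/mL·hr
transdermal patch tail: 53.9/0.324 = 166.358; AUC_ev,0→∞ = 2175.45 + 166.358 = 2341.808 ng/mL·hr
F = (AUC_ev/D_ev)/(AUC_iv/D_iv) = (2341.808/30)/(3226.385/20) = 78.0603/161.31925 = 0.4839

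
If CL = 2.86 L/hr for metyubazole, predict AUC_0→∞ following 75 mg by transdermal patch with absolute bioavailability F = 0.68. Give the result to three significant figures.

AUC_0→∞ = F × Dose / CL
        = 0.68 × 75 / 2.86 = 17.8322 mg/L·hr

AUC = 17.8 mg/L·hr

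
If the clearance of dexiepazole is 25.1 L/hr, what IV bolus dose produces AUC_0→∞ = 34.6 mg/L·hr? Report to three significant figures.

Dose_iv = CL × AUC_0→∞
     = 25.1 × 34.6 = 868.46 mg

Dose = 868 mg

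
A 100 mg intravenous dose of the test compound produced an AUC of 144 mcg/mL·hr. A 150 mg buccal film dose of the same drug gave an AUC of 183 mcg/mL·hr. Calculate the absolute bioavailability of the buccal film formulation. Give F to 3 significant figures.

F = 0.847

F = (AUC_ev / D_ev) / (AUC_iv / D_iv)
  = (183/150) / (144/100)
  = 1.22 / 1.44 = 0.8472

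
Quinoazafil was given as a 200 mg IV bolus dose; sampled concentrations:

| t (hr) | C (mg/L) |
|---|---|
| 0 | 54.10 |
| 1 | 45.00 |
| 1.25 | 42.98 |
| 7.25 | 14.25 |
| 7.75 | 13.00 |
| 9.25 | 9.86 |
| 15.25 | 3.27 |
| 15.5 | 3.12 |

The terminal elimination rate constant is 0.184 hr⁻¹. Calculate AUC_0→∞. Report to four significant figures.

Trapezoidal AUC_0→15.5:
  [0→1]: (54.10+45.00)/2 × 1 = 49.55
  [1→1.25]: (45.00+42.98)/2 × 0.25 = 10.9975
  [1.25→7.25]: (42.98+14.25)/2 × 6 = 171.69
  [7.25→7.75]: (14.25+13.00)/2 × 0.5 = 6.8125
  [7.75→9.25]: (13.00+9.86)/2 × 1.5 = 17.145
  [9.25→15.25]: (9.86+3.27)/2 × 6 = 39.39
  [15.25→15.5]: (3.27+3.12)/2 × 0.25 = 0.79875
  Sum = 296.38375 mg/L·hr
Extrapolated tail: C_last / k_e = 3.12 / 0.184 = 16.957
AUC_0→∞ = 296.38375 + 16.957 = 313.34075 mg/L·hr

AUC = 313.3 mg/L·hr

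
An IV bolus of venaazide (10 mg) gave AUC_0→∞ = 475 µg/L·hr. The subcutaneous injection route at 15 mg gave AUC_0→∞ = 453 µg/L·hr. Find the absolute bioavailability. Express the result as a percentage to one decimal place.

F = 63.6%

F = (AUC_ev / D_ev) / (AUC_iv / D_iv)
  = (453/15) / (475/10)
  = 30.2 / 47.5 = 0.6358
  = 63.58%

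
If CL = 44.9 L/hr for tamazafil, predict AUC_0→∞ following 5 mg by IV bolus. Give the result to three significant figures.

AUC_0→∞ = Dose_iv / CL
        = 5 / 44.9 = 0.111359 mg/L·hr

AUC = 0.111 mg/L·hr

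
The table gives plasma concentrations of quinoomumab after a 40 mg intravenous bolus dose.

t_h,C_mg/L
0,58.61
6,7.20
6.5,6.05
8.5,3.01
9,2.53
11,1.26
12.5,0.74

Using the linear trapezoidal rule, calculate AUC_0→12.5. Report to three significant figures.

Trapezoidal AUC_0→12.5:
  [0→6]: (58.61+7.20)/2 × 6 = 197.43
  [6→6.5]: (7.20+6.05)/2 × 0.5 = 3.3125
  [6.5→8.5]: (6.05+3.01)/2 × 2 = 9.06
  [8.5→9]: (3.01+2.53)/2 × 0.5 = 1.385
  [9→11]: (2.53+1.26)/2 × 2 = 3.79
  [11→12.5]: (1.26+0.74)/2 × 1.5 = 1.5
  Sum = 216.4775 mg/L·h

AUC = 216 mg/L·h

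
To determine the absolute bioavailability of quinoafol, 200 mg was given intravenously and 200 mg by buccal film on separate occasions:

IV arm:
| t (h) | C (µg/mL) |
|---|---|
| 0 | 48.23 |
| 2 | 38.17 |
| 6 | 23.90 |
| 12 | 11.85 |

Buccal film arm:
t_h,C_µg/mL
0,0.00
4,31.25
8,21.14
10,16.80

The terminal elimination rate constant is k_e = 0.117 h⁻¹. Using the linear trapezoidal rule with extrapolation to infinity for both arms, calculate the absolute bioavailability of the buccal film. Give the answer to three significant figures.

Trapezoidal AUC_0→12 (IV):
  [0→2]: (48.23+38.17)/2 × 2 = 86.4
  [2→6]: (38.17+23.90)/2 × 4 = 124.14
  [6→12]: (23.90+11.85)/2 × 6 = 107.25
  Sum = 317.79 µg/mL·h
IV tail: 11.85/0.117 = 101.282; AUC_iv,0→∞ = 317.79 + 101.282 = 419.072 µg/mL·h
Trapezoidal AUC_0→10 (buccal film):
  [0→4]: (0.00+31.25)/2 × 4 = 62.5
  [4→8]: (31.25+21.14)/2 × 4 = 104.78
  [8→10]: (21.14+16.80)/2 × 2 = 37.94
  Sum = 205.22 µg/mL·h
buccal film tail: 16.80/0.117 = 143.590; AUC_ev,0→∞ = 205.22 + 143.590 = 348.81 µg/mL·h
F = (AUC_ev/D_ev)/(AUC_iv/D_iv) = (348.81/200)/(419.072/200) = 1.74405/2.09536 = 0.8323

F = 0.832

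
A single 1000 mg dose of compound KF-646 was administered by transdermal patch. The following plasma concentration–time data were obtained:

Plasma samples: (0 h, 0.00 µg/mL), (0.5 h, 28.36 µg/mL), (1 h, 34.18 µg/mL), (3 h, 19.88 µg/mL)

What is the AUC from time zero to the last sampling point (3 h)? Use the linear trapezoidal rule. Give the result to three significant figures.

AUC = 76.8 µg/mL·h

Trapezoidal AUC_0→3:
  [0→0.5]: (0.00+28.36)/2 × 0.5 = 7.09
  [0.5→1]: (28.36+34.18)/2 × 0.5 = 15.635
  [1→3]: (34.18+19.88)/2 × 2 = 54.06
  Sum = 76.785 µg/mL·h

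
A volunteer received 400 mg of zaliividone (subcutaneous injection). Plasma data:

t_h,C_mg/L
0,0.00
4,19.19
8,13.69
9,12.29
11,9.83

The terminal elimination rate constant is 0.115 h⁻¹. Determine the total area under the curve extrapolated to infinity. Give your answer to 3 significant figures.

AUC = 225 mg/L·h

Trapezoidal AUC_0→11:
  [0→4]: (0.00+19.19)/2 × 4 = 38.38
  [4→8]: (19.19+13.69)/2 × 4 = 65.76
  [8→9]: (13.69+12.29)/2 × 1 = 12.99
  [9→11]: (12.29+9.83)/2 × 2 = 22.12
  Sum = 139.25 mg/L·h
Extrapolated tail: C_last / k_e = 9.83 / 0.115 = 85.478
AUC_0→∞ = 139.25 + 85.478 = 224.728 mg/L·h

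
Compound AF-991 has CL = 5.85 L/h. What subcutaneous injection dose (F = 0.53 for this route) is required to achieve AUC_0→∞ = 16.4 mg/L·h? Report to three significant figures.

Dose = CL × AUC_0→∞ / F
     = 5.85 × 16.4 / 0.53 = 181.019 mg

Dose = 181 mg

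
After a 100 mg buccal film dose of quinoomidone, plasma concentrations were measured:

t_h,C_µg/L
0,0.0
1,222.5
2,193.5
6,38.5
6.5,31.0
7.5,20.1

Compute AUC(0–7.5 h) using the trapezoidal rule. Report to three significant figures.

Trapezoidal AUC_0→7.5:
  [0→1]: (0.0+222.5)/2 × 1 = 111.25
  [1→2]: (222.5+193.5)/2 × 1 = 208.0
  [2→6]: (193.5+38.5)/2 × 4 = 464.0
  [6→6.5]: (38.5+31.0)/2 × 0.5 = 17.375
  [6.5→7.5]: (31.0+20.1)/2 × 1 = 25.55
  Sum = 826.175 µg/L·h

AUC = 826 µg/L·h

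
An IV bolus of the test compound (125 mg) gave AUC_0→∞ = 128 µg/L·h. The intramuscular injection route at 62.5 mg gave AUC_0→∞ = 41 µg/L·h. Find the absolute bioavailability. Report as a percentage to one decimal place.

F = 64.1%

F = (AUC_ev / D_ev) / (AUC_iv / D_iv)
  = (41/62.5) / (128/125)
  = 0.656 / 1.024 = 0.6406
  = 64.06%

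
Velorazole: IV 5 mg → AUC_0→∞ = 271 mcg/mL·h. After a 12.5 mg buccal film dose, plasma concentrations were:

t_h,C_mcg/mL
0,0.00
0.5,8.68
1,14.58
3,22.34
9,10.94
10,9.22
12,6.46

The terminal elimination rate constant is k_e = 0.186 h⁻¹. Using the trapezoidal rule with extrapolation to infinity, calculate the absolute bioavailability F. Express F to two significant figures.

Trapezoidal AUC_0→12 (buccal film):
  [0→0.5]: (0.00+8.68)/2 × 0.5 = 2.17
  [0.5→1]: (8.68+14.58)/2 × 0.5 = 5.815
  [1→3]: (14.58+22.34)/2 × 2 = 36.92
  [3→9]: (22.34+10.94)/2 × 6 = 99.84
  [9→10]: (10.94+9.22)/2 × 1 = 10.08
  [10→12]: (9.22+6.46)/2 × 2 = 15.68
  Sum = 170.505 mcg/mL·h
Tail: C_last/k_e = 6.46/0.186 = 34.731
AUC_0→∞ (buccal film) = 170.505 + 34.731 = 205.236 mcg/mL·h
F = (AUC_ev/D_ev)/(AUC_iv/D_iv) = (205.236/12.5)/(271/5) = 16.41888/54.2 = 0.3029

F = 0.30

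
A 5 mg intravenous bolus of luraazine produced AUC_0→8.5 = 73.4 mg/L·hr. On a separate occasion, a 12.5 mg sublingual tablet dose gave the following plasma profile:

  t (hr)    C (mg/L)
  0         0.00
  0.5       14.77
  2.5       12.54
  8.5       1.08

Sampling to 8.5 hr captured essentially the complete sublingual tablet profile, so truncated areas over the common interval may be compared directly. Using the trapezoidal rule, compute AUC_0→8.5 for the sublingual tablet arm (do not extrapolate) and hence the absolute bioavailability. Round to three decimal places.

F = 0.392

Trapezoidal AUC_0→8.5 (sublingual tablet):
  [0→0.5]: (0.00+14.77)/2 × 0.5 = 3.6925
  [0.5→2.5]: (14.77+12.54)/2 × 2 = 27.31
  [2.5→8.5]: (12.54+1.08)/2 × 6 = 40.86
  Sum = 71.8625 mg/L·hr
F = (AUC_ev/D_ev)/(AUC_iv/D_iv) = (71.8625/12.5)/(73.4/5) = 5.749/14.68 = 0.3916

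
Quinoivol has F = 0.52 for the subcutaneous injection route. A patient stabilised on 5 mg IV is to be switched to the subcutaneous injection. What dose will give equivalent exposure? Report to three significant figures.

For equal systemic exposure: F × D_ev = D_iv
D_ev = D_iv / F = 5 / 0.52 = 9.61538 mg

D_subcutaneous = 9.62 mg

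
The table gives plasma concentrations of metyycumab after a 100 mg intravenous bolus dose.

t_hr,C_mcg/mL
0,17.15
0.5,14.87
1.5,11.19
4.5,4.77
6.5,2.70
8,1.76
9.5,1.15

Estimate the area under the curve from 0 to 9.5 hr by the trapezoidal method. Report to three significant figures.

Trapezoidal AUC_0→9.5:
  [0→0.5]: (17.15+14.87)/2 × 0.5 = 8.005
  [0.5→1.5]: (14.87+11.19)/2 × 1 = 13.03
  [1.5→4.5]: (11.19+4.77)/2 × 3 = 23.94
  [4.5→6.5]: (4.77+2.70)/2 × 2 = 7.47
  [6.5→8]: (2.70+1.76)/2 × 1.5 = 3.345
  [8→9.5]: (1.76+1.15)/2 × 1.5 = 2.1825
  Sum = 57.9725 mcg/mL·hr

AUC = 58.0 mcg/mL·hr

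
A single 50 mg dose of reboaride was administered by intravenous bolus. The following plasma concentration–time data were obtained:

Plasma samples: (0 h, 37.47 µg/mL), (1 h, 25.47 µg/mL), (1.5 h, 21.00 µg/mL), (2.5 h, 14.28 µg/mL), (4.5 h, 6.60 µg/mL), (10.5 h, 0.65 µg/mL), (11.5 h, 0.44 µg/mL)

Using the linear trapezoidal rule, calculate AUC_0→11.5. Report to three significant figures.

Trapezoidal AUC_0→11.5:
  [0→1]: (37.47+25.47)/2 × 1 = 31.47
  [1→1.5]: (25.47+21.00)/2 × 0.5 = 11.6175
  [1.5→2.5]: (21.00+14.28)/2 × 1 = 17.64
  [2.5→4.5]: (14.28+6.60)/2 × 2 = 20.88
  [4.5→10.5]: (6.60+0.65)/2 × 6 = 21.75
  [10.5→11.5]: (0.65+0.44)/2 × 1 = 0.545
  Sum = 103.9025 µg/mL·h

AUC = 104 µg/mL·h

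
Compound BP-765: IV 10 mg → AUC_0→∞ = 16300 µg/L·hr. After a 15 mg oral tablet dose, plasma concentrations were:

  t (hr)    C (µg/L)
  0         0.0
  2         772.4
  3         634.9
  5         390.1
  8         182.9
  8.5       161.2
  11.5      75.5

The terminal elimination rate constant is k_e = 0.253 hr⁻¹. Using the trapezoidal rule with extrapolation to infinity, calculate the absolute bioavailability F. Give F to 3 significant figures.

Trapezoidal AUC_0→11.5 (oral tablet):
  [0→2]: (0.0+772.4)/2 × 2 = 772.4
  [2→3]: (772.4+634.9)/2 × 1 = 703.65
  [3→5]: (634.9+390.1)/2 × 2 = 1025.0
  [5→8]: (390.1+182.9)/2 × 3 = 859.5
  [8→8.5]: (182.9+161.2)/2 × 0.5 = 86.025
  [8.5→11.5]: (161.2+75.5)/2 × 3 = 355.05
  Sum = 3801.625 µg/L·hr
Tail: C_last/k_e = 75.5/0.253 = 298.419
AUC_0→∞ (oral tablet) = 3801.625 + 298.419 = 4100.044 µg/L·hr
F = (AUC_ev/D_ev)/(AUC_iv/D_iv) = (4100.044/15)/(16300/10) = 273.336/1630 = 0.1677

F = 0.168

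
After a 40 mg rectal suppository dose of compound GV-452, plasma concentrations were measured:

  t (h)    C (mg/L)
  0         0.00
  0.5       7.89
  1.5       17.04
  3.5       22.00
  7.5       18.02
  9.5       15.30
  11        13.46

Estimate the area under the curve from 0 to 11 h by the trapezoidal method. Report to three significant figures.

Trapezoidal AUC_0→11:
  [0→0.5]: (0.00+7.89)/2 × 0.5 = 1.9725
  [0.5→1.5]: (7.89+17.04)/2 × 1 = 12.465
  [1.5→3.5]: (17.04+22.00)/2 × 2 = 39.04
  [3.5→7.5]: (22.00+18.02)/2 × 4 = 80.04
  [7.5→9.5]: (18.02+15.30)/2 × 2 = 33.32
  [9.5→11]: (15.30+13.46)/2 × 1.5 = 21.57
  Sum = 188.4075 mg/L·h

AUC = 188 mg/L·h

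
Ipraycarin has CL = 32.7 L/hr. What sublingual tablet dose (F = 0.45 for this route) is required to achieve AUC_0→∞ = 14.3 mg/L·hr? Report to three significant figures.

Dose = CL × AUC_0→∞ / F
     = 32.7 × 14.3 / 0.45 = 1039.13 mg

Dose = 1040 mg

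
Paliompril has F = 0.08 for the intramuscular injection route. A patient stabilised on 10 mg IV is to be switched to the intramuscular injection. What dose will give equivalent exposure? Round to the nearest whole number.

D_intramuscular = 125 mg

For equal systemic exposure: F × D_ev = D_iv
D_ev = D_iv / F = 10 / 0.08 = 125 mg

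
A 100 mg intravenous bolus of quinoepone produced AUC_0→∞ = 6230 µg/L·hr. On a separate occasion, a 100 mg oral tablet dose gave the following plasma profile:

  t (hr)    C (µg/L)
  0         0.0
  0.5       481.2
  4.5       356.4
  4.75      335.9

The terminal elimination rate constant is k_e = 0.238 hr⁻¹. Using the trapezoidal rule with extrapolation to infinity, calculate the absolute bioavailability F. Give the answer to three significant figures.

Trapezoidal AUC_0→4.75 (oral tablet):
  [0→0.5]: (0.0+481.2)/2 × 0.5 = 120.3
  [0.5→4.5]: (481.2+356.4)/2 × 4 = 1675.2
  [4.5→4.75]: (356.4+335.9)/2 × 0.25 = 86.5375
  Sum = 1882.0375 µg/L·hr
Tail: C_last/k_e = 335.9/0.238 = 1411.345
AUC_0→∞ (oral tablet) = 1882.0375 + 1411.345 = 3293.3825 µg/L·hr
F = (AUC_ev/D_ev)/(AUC_iv/D_iv) = (3293.3825/100)/(6230/100) = 32.933825/62.3 = 0.5286

F = 0.529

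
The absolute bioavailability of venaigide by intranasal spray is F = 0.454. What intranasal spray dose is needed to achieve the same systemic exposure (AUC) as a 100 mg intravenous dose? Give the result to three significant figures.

D_intranasal = 220 mg

For equal systemic exposure: F × D_ev = D_iv
D_ev = D_iv / F = 100 / 0.454 = 220.264 mg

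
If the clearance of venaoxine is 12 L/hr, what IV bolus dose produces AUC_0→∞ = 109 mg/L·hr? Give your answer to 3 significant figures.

Dose = 1310 mg

Dose_iv = CL × AUC_0→∞
     = 12 × 109 = 1308 mg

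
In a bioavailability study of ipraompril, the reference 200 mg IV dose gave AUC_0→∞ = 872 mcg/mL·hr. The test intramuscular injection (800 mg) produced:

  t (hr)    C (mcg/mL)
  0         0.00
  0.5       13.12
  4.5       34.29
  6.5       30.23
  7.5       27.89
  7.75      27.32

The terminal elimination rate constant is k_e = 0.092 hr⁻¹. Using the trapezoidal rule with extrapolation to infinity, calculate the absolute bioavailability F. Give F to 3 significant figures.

F = 0.142

Trapezoidal AUC_0→7.75 (intramuscular injection):
  [0→0.5]: (0.00+13.12)/2 × 0.5 = 3.28
  [0.5→4.5]: (13.12+34.29)/2 × 4 = 94.82
  [4.5→6.5]: (34.29+30.23)/2 × 2 = 64.52
  [6.5→7.5]: (30.23+27.89)/2 × 1 = 29.06
  [7.5→7.75]: (27.89+27.32)/2 × 0.25 = 6.90125
  Sum = 198.58125 mcg/mL·hr
Tail: C_last/k_e = 27.32/0.092 = 296.957
AUC_0→∞ (intramuscular injection) = 198.58125 + 296.957 = 495.53825 mcg/mL·hr
F = (AUC_ev/D_ev)/(AUC_iv/D_iv) = (495.53825/800)/(872/200) = 0.619423/4.36 = 0.1421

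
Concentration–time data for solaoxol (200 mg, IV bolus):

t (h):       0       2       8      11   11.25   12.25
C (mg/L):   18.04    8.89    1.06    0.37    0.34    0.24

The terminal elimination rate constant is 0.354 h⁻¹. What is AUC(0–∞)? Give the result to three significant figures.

AUC = 60.0 mg/L·h

Trapezoidal AUC_0→12.25:
  [0→2]: (18.04+8.89)/2 × 2 = 26.93
  [2→8]: (8.89+1.06)/2 × 6 = 29.85
  [8→11]: (1.06+0.37)/2 × 3 = 2.145
  [11→11.25]: (0.37+0.34)/2 × 0.25 = 0.08875
  [11.25→12.25]: (0.34+0.24)/2 × 1 = 0.29
  Sum = 59.30375 mg/L·h
Extrapolated tail: C_last / k_e = 0.24 / 0.354 = 0.678
AUC_0→∞ = 59.30375 + 0.678 = 59.98175 mg/L·h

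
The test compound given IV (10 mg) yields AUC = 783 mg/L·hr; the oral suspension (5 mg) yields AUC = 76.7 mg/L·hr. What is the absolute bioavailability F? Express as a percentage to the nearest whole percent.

F = (AUC_ev / D_ev) / (AUC_iv / D_iv)
  = (76.7/5) / (783/10)
  = 15.34 / 78.3 = 0.1959
  = 19.59%

F = 20%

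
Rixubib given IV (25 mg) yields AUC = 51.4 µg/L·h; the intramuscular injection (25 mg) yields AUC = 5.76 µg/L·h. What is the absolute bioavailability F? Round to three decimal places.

F = (AUC_ev / D_ev) / (AUC_iv / D_iv)
  = (5.76/25) / (51.4/25)
  = 0.2304 / 2.056 = 0.1121

F = 0.112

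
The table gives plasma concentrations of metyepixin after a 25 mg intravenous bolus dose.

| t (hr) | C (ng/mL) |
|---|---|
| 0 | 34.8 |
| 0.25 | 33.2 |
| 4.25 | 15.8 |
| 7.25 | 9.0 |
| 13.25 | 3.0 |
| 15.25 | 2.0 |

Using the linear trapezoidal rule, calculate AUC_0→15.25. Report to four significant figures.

Trapezoidal AUC_0→15.25:
  [0→0.25]: (34.8+33.2)/2 × 0.25 = 8.5
  [0.25→4.25]: (33.2+15.8)/2 × 4 = 98.0
  [4.25→7.25]: (15.8+9.0)/2 × 3 = 37.2
  [7.25→13.25]: (9.0+3.0)/2 × 6 = 36.0
  [13.25→15.25]: (3.0+2.0)/2 × 2 = 5.0
  Sum = 184.7 ng/mL·hr

AUC = 184.7 ng/mL·hr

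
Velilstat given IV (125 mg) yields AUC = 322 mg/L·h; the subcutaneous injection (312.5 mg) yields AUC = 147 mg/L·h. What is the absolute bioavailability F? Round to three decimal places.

F = (AUC_ev / D_ev) / (AUC_iv / D_iv)
  = (147/312.5) / (322/125)
  = 0.4704 / 2.576 = 0.1826

F = 0.183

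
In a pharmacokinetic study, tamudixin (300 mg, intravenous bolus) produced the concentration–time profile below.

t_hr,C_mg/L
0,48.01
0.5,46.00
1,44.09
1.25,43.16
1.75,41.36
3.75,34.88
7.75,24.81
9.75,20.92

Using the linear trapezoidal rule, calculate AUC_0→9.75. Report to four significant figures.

Trapezoidal AUC_0→9.75:
  [0→0.5]: (48.01+46.00)/2 × 0.5 = 23.5025
  [0.5→1]: (46.00+44.09)/2 × 0.5 = 22.5225
  [1→1.25]: (44.09+43.16)/2 × 0.25 = 10.90625
  [1.25→1.75]: (43.16+41.36)/2 × 0.5 = 21.13
  [1.75→3.75]: (41.36+34.88)/2 × 2 = 76.24
  [3.75→7.75]: (34.88+24.81)/2 × 4 = 119.38
  [7.75→9.75]: (24.81+20.92)/2 × 2 = 45.73
  Sum = 319.41125 mg/L·hr

AUC = 319.4 mg/L·hr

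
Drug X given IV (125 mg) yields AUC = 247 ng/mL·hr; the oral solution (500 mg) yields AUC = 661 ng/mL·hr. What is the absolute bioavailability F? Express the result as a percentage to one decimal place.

F = (AUC_ev / D_ev) / (AUC_iv / D_iv)
  = (661/500) / (247/125)
  = 1.322 / 1.976 = 0.6690
  = 66.90%

F = 66.9%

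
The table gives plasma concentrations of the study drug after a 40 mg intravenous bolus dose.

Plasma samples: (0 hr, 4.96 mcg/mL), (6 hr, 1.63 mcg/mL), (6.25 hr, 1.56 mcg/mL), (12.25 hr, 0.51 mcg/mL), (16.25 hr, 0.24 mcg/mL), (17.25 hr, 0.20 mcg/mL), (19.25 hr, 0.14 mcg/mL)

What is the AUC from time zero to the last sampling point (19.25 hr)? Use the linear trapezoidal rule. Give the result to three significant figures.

Trapezoidal AUC_0→19.25:
  [0→6]: (4.96+1.63)/2 × 6 = 19.77
  [6→6.25]: (1.63+1.56)/2 × 0.25 = 0.39875
  [6.25→12.25]: (1.56+0.51)/2 × 6 = 6.21
  [12.25→16.25]: (0.51+0.24)/2 × 4 = 1.5
  [16.25→17.25]: (0.24+0.20)/2 × 1 = 0.22
  [17.25→19.25]: (0.20+0.14)/2 × 2 = 0.34
  Sum = 28.43875 mcg/mL·hr

AUC = 28.4 mcg/mL·hr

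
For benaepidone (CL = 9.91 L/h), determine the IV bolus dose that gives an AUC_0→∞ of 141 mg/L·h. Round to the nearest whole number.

Dose_iv = CL × AUC_0→∞
     = 9.91 × 141 = 1397.31 mg

Dose = 1397 mg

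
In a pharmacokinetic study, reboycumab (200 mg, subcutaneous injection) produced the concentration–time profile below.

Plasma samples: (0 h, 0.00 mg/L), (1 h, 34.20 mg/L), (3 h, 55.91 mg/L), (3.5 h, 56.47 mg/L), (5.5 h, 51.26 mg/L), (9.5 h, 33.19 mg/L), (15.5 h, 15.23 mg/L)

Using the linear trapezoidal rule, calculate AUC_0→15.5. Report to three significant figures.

Trapezoidal AUC_0→15.5:
  [0→1]: (0.00+34.20)/2 × 1 = 17.1
  [1→3]: (34.20+55.91)/2 × 2 = 90.11
  [3→3.5]: (55.91+56.47)/2 × 0.5 = 28.095
  [3.5→5.5]: (56.47+51.26)/2 × 2 = 107.73
  [5.5→9.5]: (51.26+33.19)/2 × 4 = 168.9
  [9.5→15.5]: (33.19+15.23)/2 × 6 = 145.26
  Sum = 557.195 mg/L·h

AUC = 557 mg/L·h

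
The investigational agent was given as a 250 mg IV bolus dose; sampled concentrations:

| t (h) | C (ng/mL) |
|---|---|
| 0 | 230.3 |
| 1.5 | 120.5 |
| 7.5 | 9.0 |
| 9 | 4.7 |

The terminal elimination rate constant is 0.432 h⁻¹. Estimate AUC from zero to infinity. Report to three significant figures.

AUC = 673 ng/mL·h

Trapezoidal AUC_0→9:
  [0→1.5]: (230.3+120.5)/2 × 1.5 = 263.1
  [1.5→7.5]: (120.5+9.0)/2 × 6 = 388.5
  [7.5→9]: (9.0+4.7)/2 × 1.5 = 10.275
  Sum = 661.875 ng/mL·h
Extrapolated tail: C_last / k_e = 4.7 / 0.432 = 10.880
AUC_0→∞ = 661.875 + 10.880 = 672.755 ng/mL·h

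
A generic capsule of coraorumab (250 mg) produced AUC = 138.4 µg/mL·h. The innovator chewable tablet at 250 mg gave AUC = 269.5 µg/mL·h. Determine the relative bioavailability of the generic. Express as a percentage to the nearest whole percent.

F_rel = (AUC_test/D_test) / (AUC_ref/D_ref)
      = (138.4/250) / (269.5/250)
      = 0.5536 / 1.078 = 0.5135 = 51.35%

F_rel = 51%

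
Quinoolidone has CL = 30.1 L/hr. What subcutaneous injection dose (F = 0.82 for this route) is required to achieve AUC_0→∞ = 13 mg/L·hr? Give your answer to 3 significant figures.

Dose = CL × AUC_0→∞ / F
     = 30.1 × 13 / 0.82 = 477.195 mg

Dose = 477 mg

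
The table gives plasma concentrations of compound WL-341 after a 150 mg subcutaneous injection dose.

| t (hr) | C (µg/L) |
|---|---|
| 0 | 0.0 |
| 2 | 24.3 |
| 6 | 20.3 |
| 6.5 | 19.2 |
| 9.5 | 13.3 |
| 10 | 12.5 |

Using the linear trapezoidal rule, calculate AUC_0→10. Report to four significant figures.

AUC = 178.6 µg/L·hr

Trapezoidal AUC_0→10:
  [0→2]: (0.0+24.3)/2 × 2 = 24.3
  [2→6]: (24.3+20.3)/2 × 4 = 89.2
  [6→6.5]: (20.3+19.2)/2 × 0.5 = 9.875
  [6.5→9.5]: (19.2+13.3)/2 × 3 = 48.75
  [9.5→10]: (13.3+12.5)/2 × 0.5 = 6.45
  Sum = 178.575 µg/L·hr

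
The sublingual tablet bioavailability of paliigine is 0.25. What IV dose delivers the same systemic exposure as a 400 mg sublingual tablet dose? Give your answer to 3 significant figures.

D_iv = 100 mg

Systemic exposure from an extravascular dose = F × D_ev, so the equivalent IV dose is F × D_ev.
D_iv = F × D_ev = 0.25 × 400 = 100 mg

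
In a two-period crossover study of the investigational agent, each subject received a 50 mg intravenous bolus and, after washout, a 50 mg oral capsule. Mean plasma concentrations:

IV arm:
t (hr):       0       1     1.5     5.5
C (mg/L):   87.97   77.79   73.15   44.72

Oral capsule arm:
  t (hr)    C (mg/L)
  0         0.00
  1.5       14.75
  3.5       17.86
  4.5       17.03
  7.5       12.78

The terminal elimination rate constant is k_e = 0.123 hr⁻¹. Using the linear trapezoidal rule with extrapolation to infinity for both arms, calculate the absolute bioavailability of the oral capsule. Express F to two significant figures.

F = 0.29

Trapezoidal AUC_0→5.5 (IV):
  [0→1]: (87.97+77.79)/2 × 1 = 82.88
  [1→1.5]: (77.79+73.15)/2 × 0.5 = 37.735
  [1.5→5.5]: (73.15+44.72)/2 × 4 = 235.74
  Sum = 356.355 mg/L·hr
IV tail: 44.72/0.123 = 363.577; AUC_iv,0→∞ = 356.355 + 363.577 = 719.932 mg/L·hr
Trapezoidal AUC_0→7.5 (oral capsule):
  [0→1.5]: (0.00+14.75)/2 × 1.5 = 11.0625
  [1.5→3.5]: (14.75+17.86)/2 × 2 = 32.61
  [3.5→4.5]: (17.86+17.03)/2 × 1 = 17.445
  [4.5→7.5]: (17.03+12.78)/2 × 3 = 44.715
  Sum = 105.8325 mg/L·hr
oral capsule tail: 12.78/0.123 = 103.902; AUC_ev,0→∞ = 105.8325 + 103.902 = 209.7345 mg/L·hr
F = (AUC_ev/D_ev)/(AUC_iv/D_iv) = (209.7345/50)/(719.932/50) = 4.19469/14.39864 = 0.2913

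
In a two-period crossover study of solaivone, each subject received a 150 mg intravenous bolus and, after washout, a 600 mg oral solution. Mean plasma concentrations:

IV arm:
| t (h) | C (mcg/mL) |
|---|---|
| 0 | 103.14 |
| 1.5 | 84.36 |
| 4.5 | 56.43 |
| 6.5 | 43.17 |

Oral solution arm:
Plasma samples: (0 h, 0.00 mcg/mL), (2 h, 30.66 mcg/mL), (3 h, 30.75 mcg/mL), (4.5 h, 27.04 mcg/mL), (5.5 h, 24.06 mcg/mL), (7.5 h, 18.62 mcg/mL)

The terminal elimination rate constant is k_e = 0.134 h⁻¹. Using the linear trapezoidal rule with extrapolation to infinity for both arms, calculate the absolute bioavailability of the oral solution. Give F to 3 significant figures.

Trapezoidal AUC_0→6.5 (IV):
  [0→1.5]: (103.14+84.36)/2 × 1.5 = 140.625
  [1.5→4.5]: (84.36+56.43)/2 × 3 = 211.185
  [4.5→6.5]: (56.43+43.17)/2 × 2 = 99.6
  Sum = 451.41 mcg/mL·h
IV tail: 43.17/0.134 = 322.164; AUC_iv,0→∞ = 451.41 + 322.164 = 773.574 mcg/mL·h
Trapezoidal AUC_0→7.5 (oral solution):
  [0→2]: (0.00+30.66)/2 × 2 = 30.66
  [2→3]: (30.66+30.75)/2 × 1 = 30.705
  [3→4.5]: (30.75+27.04)/2 × 1.5 = 43.3425
  [4.5→5.5]: (27.04+24.06)/2 × 1 = 25.55
  [5.5→7.5]: (24.06+18.62)/2 × 2 = 42.68
  Sum = 172.9375 mcg/mL·h
oral solution tail: 18.62/0.134 = 138.955; AUC_ev,0→∞ = 172.9375 + 138.955 = 311.8925 mcg/mL·h
F = (AUC_ev/D_ev)/(AUC_iv/D_iv) = (311.8925/600)/(773.574/150) = 0.519821/5.15716 = 0.1008

F = 0.101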